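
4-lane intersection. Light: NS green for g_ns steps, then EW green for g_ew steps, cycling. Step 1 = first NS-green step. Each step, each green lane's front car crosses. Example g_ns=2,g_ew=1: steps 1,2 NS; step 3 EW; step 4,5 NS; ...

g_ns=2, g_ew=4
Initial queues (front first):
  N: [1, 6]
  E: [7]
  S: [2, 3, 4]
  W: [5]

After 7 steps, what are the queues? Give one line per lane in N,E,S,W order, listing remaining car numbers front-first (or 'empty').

Step 1 [NS]: N:car1-GO,E:wait,S:car2-GO,W:wait | queues: N=1 E=1 S=2 W=1
Step 2 [NS]: N:car6-GO,E:wait,S:car3-GO,W:wait | queues: N=0 E=1 S=1 W=1
Step 3 [EW]: N:wait,E:car7-GO,S:wait,W:car5-GO | queues: N=0 E=0 S=1 W=0
Step 4 [EW]: N:wait,E:empty,S:wait,W:empty | queues: N=0 E=0 S=1 W=0
Step 5 [EW]: N:wait,E:empty,S:wait,W:empty | queues: N=0 E=0 S=1 W=0
Step 6 [EW]: N:wait,E:empty,S:wait,W:empty | queues: N=0 E=0 S=1 W=0
Step 7 [NS]: N:empty,E:wait,S:car4-GO,W:wait | queues: N=0 E=0 S=0 W=0

N: empty
E: empty
S: empty
W: empty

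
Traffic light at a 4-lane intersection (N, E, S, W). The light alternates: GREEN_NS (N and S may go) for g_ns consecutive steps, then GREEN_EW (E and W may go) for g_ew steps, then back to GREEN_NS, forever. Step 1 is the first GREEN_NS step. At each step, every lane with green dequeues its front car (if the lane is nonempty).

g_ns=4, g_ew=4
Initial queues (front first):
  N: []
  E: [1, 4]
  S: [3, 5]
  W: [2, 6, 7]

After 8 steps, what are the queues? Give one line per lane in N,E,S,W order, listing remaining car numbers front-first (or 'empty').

Step 1 [NS]: N:empty,E:wait,S:car3-GO,W:wait | queues: N=0 E=2 S=1 W=3
Step 2 [NS]: N:empty,E:wait,S:car5-GO,W:wait | queues: N=0 E=2 S=0 W=3
Step 3 [NS]: N:empty,E:wait,S:empty,W:wait | queues: N=0 E=2 S=0 W=3
Step 4 [NS]: N:empty,E:wait,S:empty,W:wait | queues: N=0 E=2 S=0 W=3
Step 5 [EW]: N:wait,E:car1-GO,S:wait,W:car2-GO | queues: N=0 E=1 S=0 W=2
Step 6 [EW]: N:wait,E:car4-GO,S:wait,W:car6-GO | queues: N=0 E=0 S=0 W=1
Step 7 [EW]: N:wait,E:empty,S:wait,W:car7-GO | queues: N=0 E=0 S=0 W=0

N: empty
E: empty
S: empty
W: empty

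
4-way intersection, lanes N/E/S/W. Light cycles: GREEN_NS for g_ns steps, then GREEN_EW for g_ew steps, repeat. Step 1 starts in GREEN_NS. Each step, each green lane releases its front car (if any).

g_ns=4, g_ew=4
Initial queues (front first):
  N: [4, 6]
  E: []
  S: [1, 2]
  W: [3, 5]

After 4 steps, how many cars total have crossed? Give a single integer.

Step 1 [NS]: N:car4-GO,E:wait,S:car1-GO,W:wait | queues: N=1 E=0 S=1 W=2
Step 2 [NS]: N:car6-GO,E:wait,S:car2-GO,W:wait | queues: N=0 E=0 S=0 W=2
Step 3 [NS]: N:empty,E:wait,S:empty,W:wait | queues: N=0 E=0 S=0 W=2
Step 4 [NS]: N:empty,E:wait,S:empty,W:wait | queues: N=0 E=0 S=0 W=2
Cars crossed by step 4: 4

Answer: 4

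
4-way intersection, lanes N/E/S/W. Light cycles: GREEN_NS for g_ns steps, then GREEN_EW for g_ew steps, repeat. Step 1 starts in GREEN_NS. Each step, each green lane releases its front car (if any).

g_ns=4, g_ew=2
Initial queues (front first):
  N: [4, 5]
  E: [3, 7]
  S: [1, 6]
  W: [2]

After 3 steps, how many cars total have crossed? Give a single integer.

Step 1 [NS]: N:car4-GO,E:wait,S:car1-GO,W:wait | queues: N=1 E=2 S=1 W=1
Step 2 [NS]: N:car5-GO,E:wait,S:car6-GO,W:wait | queues: N=0 E=2 S=0 W=1
Step 3 [NS]: N:empty,E:wait,S:empty,W:wait | queues: N=0 E=2 S=0 W=1
Cars crossed by step 3: 4

Answer: 4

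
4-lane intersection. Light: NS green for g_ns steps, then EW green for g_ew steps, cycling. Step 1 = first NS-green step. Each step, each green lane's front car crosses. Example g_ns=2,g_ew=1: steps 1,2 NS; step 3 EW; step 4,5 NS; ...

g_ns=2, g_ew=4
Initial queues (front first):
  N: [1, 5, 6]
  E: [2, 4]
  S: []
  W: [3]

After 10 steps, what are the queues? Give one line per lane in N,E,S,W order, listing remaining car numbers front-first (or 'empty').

Step 1 [NS]: N:car1-GO,E:wait,S:empty,W:wait | queues: N=2 E=2 S=0 W=1
Step 2 [NS]: N:car5-GO,E:wait,S:empty,W:wait | queues: N=1 E=2 S=0 W=1
Step 3 [EW]: N:wait,E:car2-GO,S:wait,W:car3-GO | queues: N=1 E=1 S=0 W=0
Step 4 [EW]: N:wait,E:car4-GO,S:wait,W:empty | queues: N=1 E=0 S=0 W=0
Step 5 [EW]: N:wait,E:empty,S:wait,W:empty | queues: N=1 E=0 S=0 W=0
Step 6 [EW]: N:wait,E:empty,S:wait,W:empty | queues: N=1 E=0 S=0 W=0
Step 7 [NS]: N:car6-GO,E:wait,S:empty,W:wait | queues: N=0 E=0 S=0 W=0

N: empty
E: empty
S: empty
W: empty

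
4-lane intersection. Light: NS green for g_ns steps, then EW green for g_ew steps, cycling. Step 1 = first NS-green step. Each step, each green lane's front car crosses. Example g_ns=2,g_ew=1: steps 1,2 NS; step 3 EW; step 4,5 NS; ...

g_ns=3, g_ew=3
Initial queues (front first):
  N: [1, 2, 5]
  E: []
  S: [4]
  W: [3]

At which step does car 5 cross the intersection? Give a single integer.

Step 1 [NS]: N:car1-GO,E:wait,S:car4-GO,W:wait | queues: N=2 E=0 S=0 W=1
Step 2 [NS]: N:car2-GO,E:wait,S:empty,W:wait | queues: N=1 E=0 S=0 W=1
Step 3 [NS]: N:car5-GO,E:wait,S:empty,W:wait | queues: N=0 E=0 S=0 W=1
Step 4 [EW]: N:wait,E:empty,S:wait,W:car3-GO | queues: N=0 E=0 S=0 W=0
Car 5 crosses at step 3

3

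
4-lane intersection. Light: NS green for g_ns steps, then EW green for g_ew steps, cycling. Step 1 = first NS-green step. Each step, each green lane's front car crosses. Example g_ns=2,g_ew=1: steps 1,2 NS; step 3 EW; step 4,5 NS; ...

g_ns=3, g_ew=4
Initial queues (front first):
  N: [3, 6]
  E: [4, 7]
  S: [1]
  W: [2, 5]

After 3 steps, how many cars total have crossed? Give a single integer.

Answer: 3

Derivation:
Step 1 [NS]: N:car3-GO,E:wait,S:car1-GO,W:wait | queues: N=1 E=2 S=0 W=2
Step 2 [NS]: N:car6-GO,E:wait,S:empty,W:wait | queues: N=0 E=2 S=0 W=2
Step 3 [NS]: N:empty,E:wait,S:empty,W:wait | queues: N=0 E=2 S=0 W=2
Cars crossed by step 3: 3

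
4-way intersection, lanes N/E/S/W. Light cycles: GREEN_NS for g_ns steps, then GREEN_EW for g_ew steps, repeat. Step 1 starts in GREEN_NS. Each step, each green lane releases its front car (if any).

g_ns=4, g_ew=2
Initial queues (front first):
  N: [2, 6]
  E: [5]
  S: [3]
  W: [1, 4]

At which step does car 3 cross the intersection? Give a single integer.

Step 1 [NS]: N:car2-GO,E:wait,S:car3-GO,W:wait | queues: N=1 E=1 S=0 W=2
Step 2 [NS]: N:car6-GO,E:wait,S:empty,W:wait | queues: N=0 E=1 S=0 W=2
Step 3 [NS]: N:empty,E:wait,S:empty,W:wait | queues: N=0 E=1 S=0 W=2
Step 4 [NS]: N:empty,E:wait,S:empty,W:wait | queues: N=0 E=1 S=0 W=2
Step 5 [EW]: N:wait,E:car5-GO,S:wait,W:car1-GO | queues: N=0 E=0 S=0 W=1
Step 6 [EW]: N:wait,E:empty,S:wait,W:car4-GO | queues: N=0 E=0 S=0 W=0
Car 3 crosses at step 1

1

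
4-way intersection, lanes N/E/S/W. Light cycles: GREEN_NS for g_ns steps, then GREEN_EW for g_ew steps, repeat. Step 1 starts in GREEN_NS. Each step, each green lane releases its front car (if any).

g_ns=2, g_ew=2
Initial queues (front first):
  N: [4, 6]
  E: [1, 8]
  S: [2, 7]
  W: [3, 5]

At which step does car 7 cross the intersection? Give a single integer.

Step 1 [NS]: N:car4-GO,E:wait,S:car2-GO,W:wait | queues: N=1 E=2 S=1 W=2
Step 2 [NS]: N:car6-GO,E:wait,S:car7-GO,W:wait | queues: N=0 E=2 S=0 W=2
Step 3 [EW]: N:wait,E:car1-GO,S:wait,W:car3-GO | queues: N=0 E=1 S=0 W=1
Step 4 [EW]: N:wait,E:car8-GO,S:wait,W:car5-GO | queues: N=0 E=0 S=0 W=0
Car 7 crosses at step 2

2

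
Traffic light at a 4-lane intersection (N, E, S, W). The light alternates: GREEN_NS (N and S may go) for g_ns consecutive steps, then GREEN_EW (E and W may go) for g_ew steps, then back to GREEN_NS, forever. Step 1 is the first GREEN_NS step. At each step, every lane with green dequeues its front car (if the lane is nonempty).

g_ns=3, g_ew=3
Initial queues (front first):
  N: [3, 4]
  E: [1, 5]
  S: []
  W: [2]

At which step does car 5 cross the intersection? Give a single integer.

Step 1 [NS]: N:car3-GO,E:wait,S:empty,W:wait | queues: N=1 E=2 S=0 W=1
Step 2 [NS]: N:car4-GO,E:wait,S:empty,W:wait | queues: N=0 E=2 S=0 W=1
Step 3 [NS]: N:empty,E:wait,S:empty,W:wait | queues: N=0 E=2 S=0 W=1
Step 4 [EW]: N:wait,E:car1-GO,S:wait,W:car2-GO | queues: N=0 E=1 S=0 W=0
Step 5 [EW]: N:wait,E:car5-GO,S:wait,W:empty | queues: N=0 E=0 S=0 W=0
Car 5 crosses at step 5

5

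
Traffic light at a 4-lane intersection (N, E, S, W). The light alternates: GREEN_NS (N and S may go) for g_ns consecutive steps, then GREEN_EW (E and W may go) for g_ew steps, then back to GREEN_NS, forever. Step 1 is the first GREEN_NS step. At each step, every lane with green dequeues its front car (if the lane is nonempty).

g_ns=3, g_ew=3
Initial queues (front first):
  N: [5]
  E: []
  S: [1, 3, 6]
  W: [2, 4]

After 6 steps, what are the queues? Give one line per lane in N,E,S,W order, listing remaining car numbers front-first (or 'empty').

Step 1 [NS]: N:car5-GO,E:wait,S:car1-GO,W:wait | queues: N=0 E=0 S=2 W=2
Step 2 [NS]: N:empty,E:wait,S:car3-GO,W:wait | queues: N=0 E=0 S=1 W=2
Step 3 [NS]: N:empty,E:wait,S:car6-GO,W:wait | queues: N=0 E=0 S=0 W=2
Step 4 [EW]: N:wait,E:empty,S:wait,W:car2-GO | queues: N=0 E=0 S=0 W=1
Step 5 [EW]: N:wait,E:empty,S:wait,W:car4-GO | queues: N=0 E=0 S=0 W=0

N: empty
E: empty
S: empty
W: empty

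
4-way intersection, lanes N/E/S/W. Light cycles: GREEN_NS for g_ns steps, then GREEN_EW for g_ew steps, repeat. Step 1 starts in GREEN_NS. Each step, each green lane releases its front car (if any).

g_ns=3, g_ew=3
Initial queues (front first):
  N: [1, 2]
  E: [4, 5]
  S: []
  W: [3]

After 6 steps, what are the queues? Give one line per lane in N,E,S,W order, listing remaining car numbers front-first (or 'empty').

Step 1 [NS]: N:car1-GO,E:wait,S:empty,W:wait | queues: N=1 E=2 S=0 W=1
Step 2 [NS]: N:car2-GO,E:wait,S:empty,W:wait | queues: N=0 E=2 S=0 W=1
Step 3 [NS]: N:empty,E:wait,S:empty,W:wait | queues: N=0 E=2 S=0 W=1
Step 4 [EW]: N:wait,E:car4-GO,S:wait,W:car3-GO | queues: N=0 E=1 S=0 W=0
Step 5 [EW]: N:wait,E:car5-GO,S:wait,W:empty | queues: N=0 E=0 S=0 W=0

N: empty
E: empty
S: empty
W: empty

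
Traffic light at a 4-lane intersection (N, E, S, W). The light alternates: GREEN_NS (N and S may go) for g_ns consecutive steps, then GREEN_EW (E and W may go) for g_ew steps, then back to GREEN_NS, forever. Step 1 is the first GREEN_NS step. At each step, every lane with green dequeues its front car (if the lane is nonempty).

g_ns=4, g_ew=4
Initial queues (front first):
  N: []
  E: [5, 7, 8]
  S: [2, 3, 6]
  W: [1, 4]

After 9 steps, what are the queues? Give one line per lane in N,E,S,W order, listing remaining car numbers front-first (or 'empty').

Step 1 [NS]: N:empty,E:wait,S:car2-GO,W:wait | queues: N=0 E=3 S=2 W=2
Step 2 [NS]: N:empty,E:wait,S:car3-GO,W:wait | queues: N=0 E=3 S=1 W=2
Step 3 [NS]: N:empty,E:wait,S:car6-GO,W:wait | queues: N=0 E=3 S=0 W=2
Step 4 [NS]: N:empty,E:wait,S:empty,W:wait | queues: N=0 E=3 S=0 W=2
Step 5 [EW]: N:wait,E:car5-GO,S:wait,W:car1-GO | queues: N=0 E=2 S=0 W=1
Step 6 [EW]: N:wait,E:car7-GO,S:wait,W:car4-GO | queues: N=0 E=1 S=0 W=0
Step 7 [EW]: N:wait,E:car8-GO,S:wait,W:empty | queues: N=0 E=0 S=0 W=0

N: empty
E: empty
S: empty
W: empty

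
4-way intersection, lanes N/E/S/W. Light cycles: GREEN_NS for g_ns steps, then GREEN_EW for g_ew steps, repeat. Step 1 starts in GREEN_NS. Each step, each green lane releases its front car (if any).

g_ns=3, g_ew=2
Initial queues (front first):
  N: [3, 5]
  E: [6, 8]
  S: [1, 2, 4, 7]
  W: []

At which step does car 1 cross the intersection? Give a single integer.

Step 1 [NS]: N:car3-GO,E:wait,S:car1-GO,W:wait | queues: N=1 E=2 S=3 W=0
Step 2 [NS]: N:car5-GO,E:wait,S:car2-GO,W:wait | queues: N=0 E=2 S=2 W=0
Step 3 [NS]: N:empty,E:wait,S:car4-GO,W:wait | queues: N=0 E=2 S=1 W=0
Step 4 [EW]: N:wait,E:car6-GO,S:wait,W:empty | queues: N=0 E=1 S=1 W=0
Step 5 [EW]: N:wait,E:car8-GO,S:wait,W:empty | queues: N=0 E=0 S=1 W=0
Step 6 [NS]: N:empty,E:wait,S:car7-GO,W:wait | queues: N=0 E=0 S=0 W=0
Car 1 crosses at step 1

1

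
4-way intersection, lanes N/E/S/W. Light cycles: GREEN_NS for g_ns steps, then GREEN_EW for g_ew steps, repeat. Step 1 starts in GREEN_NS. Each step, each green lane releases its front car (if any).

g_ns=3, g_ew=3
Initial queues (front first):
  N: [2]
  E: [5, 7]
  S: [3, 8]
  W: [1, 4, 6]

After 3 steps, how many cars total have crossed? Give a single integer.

Answer: 3

Derivation:
Step 1 [NS]: N:car2-GO,E:wait,S:car3-GO,W:wait | queues: N=0 E=2 S=1 W=3
Step 2 [NS]: N:empty,E:wait,S:car8-GO,W:wait | queues: N=0 E=2 S=0 W=3
Step 3 [NS]: N:empty,E:wait,S:empty,W:wait | queues: N=0 E=2 S=0 W=3
Cars crossed by step 3: 3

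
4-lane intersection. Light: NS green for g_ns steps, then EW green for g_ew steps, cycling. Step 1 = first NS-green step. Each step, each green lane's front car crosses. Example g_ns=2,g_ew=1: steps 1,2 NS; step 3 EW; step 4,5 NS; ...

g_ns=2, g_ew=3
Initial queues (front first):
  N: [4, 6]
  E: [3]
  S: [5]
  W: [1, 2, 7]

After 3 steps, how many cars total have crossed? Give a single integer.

Answer: 5

Derivation:
Step 1 [NS]: N:car4-GO,E:wait,S:car5-GO,W:wait | queues: N=1 E=1 S=0 W=3
Step 2 [NS]: N:car6-GO,E:wait,S:empty,W:wait | queues: N=0 E=1 S=0 W=3
Step 3 [EW]: N:wait,E:car3-GO,S:wait,W:car1-GO | queues: N=0 E=0 S=0 W=2
Cars crossed by step 3: 5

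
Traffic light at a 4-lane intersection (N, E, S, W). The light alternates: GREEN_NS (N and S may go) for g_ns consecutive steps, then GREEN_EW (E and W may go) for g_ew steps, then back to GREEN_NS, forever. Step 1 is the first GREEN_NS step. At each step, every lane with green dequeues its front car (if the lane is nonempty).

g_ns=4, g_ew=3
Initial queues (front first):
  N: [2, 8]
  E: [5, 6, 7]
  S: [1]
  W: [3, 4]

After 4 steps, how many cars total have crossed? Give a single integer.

Answer: 3

Derivation:
Step 1 [NS]: N:car2-GO,E:wait,S:car1-GO,W:wait | queues: N=1 E=3 S=0 W=2
Step 2 [NS]: N:car8-GO,E:wait,S:empty,W:wait | queues: N=0 E=3 S=0 W=2
Step 3 [NS]: N:empty,E:wait,S:empty,W:wait | queues: N=0 E=3 S=0 W=2
Step 4 [NS]: N:empty,E:wait,S:empty,W:wait | queues: N=0 E=3 S=0 W=2
Cars crossed by step 4: 3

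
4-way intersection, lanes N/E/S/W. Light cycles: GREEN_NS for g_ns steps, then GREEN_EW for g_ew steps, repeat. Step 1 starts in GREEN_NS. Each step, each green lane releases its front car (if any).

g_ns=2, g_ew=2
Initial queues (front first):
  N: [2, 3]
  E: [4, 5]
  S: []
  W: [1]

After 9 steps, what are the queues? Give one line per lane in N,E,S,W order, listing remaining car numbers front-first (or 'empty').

Step 1 [NS]: N:car2-GO,E:wait,S:empty,W:wait | queues: N=1 E=2 S=0 W=1
Step 2 [NS]: N:car3-GO,E:wait,S:empty,W:wait | queues: N=0 E=2 S=0 W=1
Step 3 [EW]: N:wait,E:car4-GO,S:wait,W:car1-GO | queues: N=0 E=1 S=0 W=0
Step 4 [EW]: N:wait,E:car5-GO,S:wait,W:empty | queues: N=0 E=0 S=0 W=0

N: empty
E: empty
S: empty
W: empty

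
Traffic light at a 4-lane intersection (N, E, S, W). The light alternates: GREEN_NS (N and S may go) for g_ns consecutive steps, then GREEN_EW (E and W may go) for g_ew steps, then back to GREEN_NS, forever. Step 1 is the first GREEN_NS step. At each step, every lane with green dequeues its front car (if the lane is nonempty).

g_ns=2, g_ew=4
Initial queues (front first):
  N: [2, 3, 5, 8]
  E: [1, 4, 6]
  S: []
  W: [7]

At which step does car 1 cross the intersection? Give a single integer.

Step 1 [NS]: N:car2-GO,E:wait,S:empty,W:wait | queues: N=3 E=3 S=0 W=1
Step 2 [NS]: N:car3-GO,E:wait,S:empty,W:wait | queues: N=2 E=3 S=0 W=1
Step 3 [EW]: N:wait,E:car1-GO,S:wait,W:car7-GO | queues: N=2 E=2 S=0 W=0
Step 4 [EW]: N:wait,E:car4-GO,S:wait,W:empty | queues: N=2 E=1 S=0 W=0
Step 5 [EW]: N:wait,E:car6-GO,S:wait,W:empty | queues: N=2 E=0 S=0 W=0
Step 6 [EW]: N:wait,E:empty,S:wait,W:empty | queues: N=2 E=0 S=0 W=0
Step 7 [NS]: N:car5-GO,E:wait,S:empty,W:wait | queues: N=1 E=0 S=0 W=0
Step 8 [NS]: N:car8-GO,E:wait,S:empty,W:wait | queues: N=0 E=0 S=0 W=0
Car 1 crosses at step 3

3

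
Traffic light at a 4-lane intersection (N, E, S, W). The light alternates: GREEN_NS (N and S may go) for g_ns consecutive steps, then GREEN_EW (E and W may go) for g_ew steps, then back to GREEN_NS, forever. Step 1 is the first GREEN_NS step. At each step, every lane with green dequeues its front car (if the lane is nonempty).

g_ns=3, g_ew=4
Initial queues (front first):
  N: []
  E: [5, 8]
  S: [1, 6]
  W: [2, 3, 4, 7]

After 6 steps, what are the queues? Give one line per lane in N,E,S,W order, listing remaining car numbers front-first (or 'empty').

Step 1 [NS]: N:empty,E:wait,S:car1-GO,W:wait | queues: N=0 E=2 S=1 W=4
Step 2 [NS]: N:empty,E:wait,S:car6-GO,W:wait | queues: N=0 E=2 S=0 W=4
Step 3 [NS]: N:empty,E:wait,S:empty,W:wait | queues: N=0 E=2 S=0 W=4
Step 4 [EW]: N:wait,E:car5-GO,S:wait,W:car2-GO | queues: N=0 E=1 S=0 W=3
Step 5 [EW]: N:wait,E:car8-GO,S:wait,W:car3-GO | queues: N=0 E=0 S=0 W=2
Step 6 [EW]: N:wait,E:empty,S:wait,W:car4-GO | queues: N=0 E=0 S=0 W=1

N: empty
E: empty
S: empty
W: 7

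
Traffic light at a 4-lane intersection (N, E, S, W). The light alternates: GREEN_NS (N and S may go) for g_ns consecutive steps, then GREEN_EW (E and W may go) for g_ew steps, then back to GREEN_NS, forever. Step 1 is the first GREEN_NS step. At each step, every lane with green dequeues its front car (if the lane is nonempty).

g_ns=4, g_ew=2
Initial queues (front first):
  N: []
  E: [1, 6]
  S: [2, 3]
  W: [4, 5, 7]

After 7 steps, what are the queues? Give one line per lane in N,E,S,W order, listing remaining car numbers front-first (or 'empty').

Step 1 [NS]: N:empty,E:wait,S:car2-GO,W:wait | queues: N=0 E=2 S=1 W=3
Step 2 [NS]: N:empty,E:wait,S:car3-GO,W:wait | queues: N=0 E=2 S=0 W=3
Step 3 [NS]: N:empty,E:wait,S:empty,W:wait | queues: N=0 E=2 S=0 W=3
Step 4 [NS]: N:empty,E:wait,S:empty,W:wait | queues: N=0 E=2 S=0 W=3
Step 5 [EW]: N:wait,E:car1-GO,S:wait,W:car4-GO | queues: N=0 E=1 S=0 W=2
Step 6 [EW]: N:wait,E:car6-GO,S:wait,W:car5-GO | queues: N=0 E=0 S=0 W=1
Step 7 [NS]: N:empty,E:wait,S:empty,W:wait | queues: N=0 E=0 S=0 W=1

N: empty
E: empty
S: empty
W: 7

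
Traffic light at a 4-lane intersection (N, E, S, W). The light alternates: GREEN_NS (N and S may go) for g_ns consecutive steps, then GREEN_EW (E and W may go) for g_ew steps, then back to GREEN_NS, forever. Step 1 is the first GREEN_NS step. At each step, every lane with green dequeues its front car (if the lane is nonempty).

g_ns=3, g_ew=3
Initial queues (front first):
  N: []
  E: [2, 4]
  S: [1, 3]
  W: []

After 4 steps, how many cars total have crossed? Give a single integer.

Step 1 [NS]: N:empty,E:wait,S:car1-GO,W:wait | queues: N=0 E=2 S=1 W=0
Step 2 [NS]: N:empty,E:wait,S:car3-GO,W:wait | queues: N=0 E=2 S=0 W=0
Step 3 [NS]: N:empty,E:wait,S:empty,W:wait | queues: N=0 E=2 S=0 W=0
Step 4 [EW]: N:wait,E:car2-GO,S:wait,W:empty | queues: N=0 E=1 S=0 W=0
Cars crossed by step 4: 3

Answer: 3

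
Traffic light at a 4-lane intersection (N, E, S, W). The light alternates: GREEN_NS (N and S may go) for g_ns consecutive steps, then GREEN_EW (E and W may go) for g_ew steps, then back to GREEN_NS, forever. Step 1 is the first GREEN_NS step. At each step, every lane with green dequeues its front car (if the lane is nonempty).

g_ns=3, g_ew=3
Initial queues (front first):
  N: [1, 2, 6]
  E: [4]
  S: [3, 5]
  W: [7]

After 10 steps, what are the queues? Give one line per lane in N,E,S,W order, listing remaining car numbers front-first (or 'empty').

Step 1 [NS]: N:car1-GO,E:wait,S:car3-GO,W:wait | queues: N=2 E=1 S=1 W=1
Step 2 [NS]: N:car2-GO,E:wait,S:car5-GO,W:wait | queues: N=1 E=1 S=0 W=1
Step 3 [NS]: N:car6-GO,E:wait,S:empty,W:wait | queues: N=0 E=1 S=0 W=1
Step 4 [EW]: N:wait,E:car4-GO,S:wait,W:car7-GO | queues: N=0 E=0 S=0 W=0

N: empty
E: empty
S: empty
W: empty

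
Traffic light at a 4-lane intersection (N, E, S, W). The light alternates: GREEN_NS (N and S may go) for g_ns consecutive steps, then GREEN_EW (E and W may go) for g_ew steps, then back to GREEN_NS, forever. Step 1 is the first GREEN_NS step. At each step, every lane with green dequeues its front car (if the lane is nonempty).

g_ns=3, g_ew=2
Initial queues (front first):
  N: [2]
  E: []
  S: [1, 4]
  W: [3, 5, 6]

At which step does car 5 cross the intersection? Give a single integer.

Step 1 [NS]: N:car2-GO,E:wait,S:car1-GO,W:wait | queues: N=0 E=0 S=1 W=3
Step 2 [NS]: N:empty,E:wait,S:car4-GO,W:wait | queues: N=0 E=0 S=0 W=3
Step 3 [NS]: N:empty,E:wait,S:empty,W:wait | queues: N=0 E=0 S=0 W=3
Step 4 [EW]: N:wait,E:empty,S:wait,W:car3-GO | queues: N=0 E=0 S=0 W=2
Step 5 [EW]: N:wait,E:empty,S:wait,W:car5-GO | queues: N=0 E=0 S=0 W=1
Step 6 [NS]: N:empty,E:wait,S:empty,W:wait | queues: N=0 E=0 S=0 W=1
Step 7 [NS]: N:empty,E:wait,S:empty,W:wait | queues: N=0 E=0 S=0 W=1
Step 8 [NS]: N:empty,E:wait,S:empty,W:wait | queues: N=0 E=0 S=0 W=1
Step 9 [EW]: N:wait,E:empty,S:wait,W:car6-GO | queues: N=0 E=0 S=0 W=0
Car 5 crosses at step 5

5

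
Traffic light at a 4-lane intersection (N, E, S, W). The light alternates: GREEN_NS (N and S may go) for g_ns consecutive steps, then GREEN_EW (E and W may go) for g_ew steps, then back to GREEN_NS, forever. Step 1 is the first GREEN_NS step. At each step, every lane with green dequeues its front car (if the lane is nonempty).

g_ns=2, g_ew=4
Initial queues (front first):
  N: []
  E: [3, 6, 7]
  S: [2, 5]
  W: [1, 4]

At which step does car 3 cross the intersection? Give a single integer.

Step 1 [NS]: N:empty,E:wait,S:car2-GO,W:wait | queues: N=0 E=3 S=1 W=2
Step 2 [NS]: N:empty,E:wait,S:car5-GO,W:wait | queues: N=0 E=3 S=0 W=2
Step 3 [EW]: N:wait,E:car3-GO,S:wait,W:car1-GO | queues: N=0 E=2 S=0 W=1
Step 4 [EW]: N:wait,E:car6-GO,S:wait,W:car4-GO | queues: N=0 E=1 S=0 W=0
Step 5 [EW]: N:wait,E:car7-GO,S:wait,W:empty | queues: N=0 E=0 S=0 W=0
Car 3 crosses at step 3

3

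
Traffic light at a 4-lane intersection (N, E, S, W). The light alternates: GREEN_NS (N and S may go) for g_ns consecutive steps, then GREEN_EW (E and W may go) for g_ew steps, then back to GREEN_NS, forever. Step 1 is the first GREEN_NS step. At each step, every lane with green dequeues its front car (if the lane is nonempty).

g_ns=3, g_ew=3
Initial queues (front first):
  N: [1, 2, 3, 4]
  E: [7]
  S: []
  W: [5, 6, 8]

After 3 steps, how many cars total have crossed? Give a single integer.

Step 1 [NS]: N:car1-GO,E:wait,S:empty,W:wait | queues: N=3 E=1 S=0 W=3
Step 2 [NS]: N:car2-GO,E:wait,S:empty,W:wait | queues: N=2 E=1 S=0 W=3
Step 3 [NS]: N:car3-GO,E:wait,S:empty,W:wait | queues: N=1 E=1 S=0 W=3
Cars crossed by step 3: 3

Answer: 3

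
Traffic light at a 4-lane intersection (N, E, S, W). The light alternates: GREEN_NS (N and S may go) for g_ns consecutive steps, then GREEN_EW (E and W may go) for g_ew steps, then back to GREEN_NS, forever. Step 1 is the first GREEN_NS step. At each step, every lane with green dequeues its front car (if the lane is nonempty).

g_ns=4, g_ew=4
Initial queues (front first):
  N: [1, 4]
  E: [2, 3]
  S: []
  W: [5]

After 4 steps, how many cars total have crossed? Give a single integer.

Step 1 [NS]: N:car1-GO,E:wait,S:empty,W:wait | queues: N=1 E=2 S=0 W=1
Step 2 [NS]: N:car4-GO,E:wait,S:empty,W:wait | queues: N=0 E=2 S=0 W=1
Step 3 [NS]: N:empty,E:wait,S:empty,W:wait | queues: N=0 E=2 S=0 W=1
Step 4 [NS]: N:empty,E:wait,S:empty,W:wait | queues: N=0 E=2 S=0 W=1
Cars crossed by step 4: 2

Answer: 2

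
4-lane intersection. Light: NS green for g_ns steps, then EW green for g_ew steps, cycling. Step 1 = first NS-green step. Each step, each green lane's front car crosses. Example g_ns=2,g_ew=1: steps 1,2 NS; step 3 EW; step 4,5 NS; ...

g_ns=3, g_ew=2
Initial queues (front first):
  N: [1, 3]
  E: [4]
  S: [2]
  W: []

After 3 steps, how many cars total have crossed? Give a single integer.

Answer: 3

Derivation:
Step 1 [NS]: N:car1-GO,E:wait,S:car2-GO,W:wait | queues: N=1 E=1 S=0 W=0
Step 2 [NS]: N:car3-GO,E:wait,S:empty,W:wait | queues: N=0 E=1 S=0 W=0
Step 3 [NS]: N:empty,E:wait,S:empty,W:wait | queues: N=0 E=1 S=0 W=0
Cars crossed by step 3: 3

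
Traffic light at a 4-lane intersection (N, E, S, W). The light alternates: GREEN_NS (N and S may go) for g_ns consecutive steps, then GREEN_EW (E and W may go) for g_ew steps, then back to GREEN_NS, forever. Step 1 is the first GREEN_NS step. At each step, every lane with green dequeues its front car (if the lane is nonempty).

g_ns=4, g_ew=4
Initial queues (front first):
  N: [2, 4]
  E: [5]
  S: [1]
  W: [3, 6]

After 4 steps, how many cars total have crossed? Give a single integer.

Answer: 3

Derivation:
Step 1 [NS]: N:car2-GO,E:wait,S:car1-GO,W:wait | queues: N=1 E=1 S=0 W=2
Step 2 [NS]: N:car4-GO,E:wait,S:empty,W:wait | queues: N=0 E=1 S=0 W=2
Step 3 [NS]: N:empty,E:wait,S:empty,W:wait | queues: N=0 E=1 S=0 W=2
Step 4 [NS]: N:empty,E:wait,S:empty,W:wait | queues: N=0 E=1 S=0 W=2
Cars crossed by step 4: 3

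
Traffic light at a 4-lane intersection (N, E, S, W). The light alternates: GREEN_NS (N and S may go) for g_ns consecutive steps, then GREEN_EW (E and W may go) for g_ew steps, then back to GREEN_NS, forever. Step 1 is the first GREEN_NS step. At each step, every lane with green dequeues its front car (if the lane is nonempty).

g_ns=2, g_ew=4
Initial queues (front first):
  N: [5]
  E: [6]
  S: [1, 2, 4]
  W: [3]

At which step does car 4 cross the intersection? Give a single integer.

Step 1 [NS]: N:car5-GO,E:wait,S:car1-GO,W:wait | queues: N=0 E=1 S=2 W=1
Step 2 [NS]: N:empty,E:wait,S:car2-GO,W:wait | queues: N=0 E=1 S=1 W=1
Step 3 [EW]: N:wait,E:car6-GO,S:wait,W:car3-GO | queues: N=0 E=0 S=1 W=0
Step 4 [EW]: N:wait,E:empty,S:wait,W:empty | queues: N=0 E=0 S=1 W=0
Step 5 [EW]: N:wait,E:empty,S:wait,W:empty | queues: N=0 E=0 S=1 W=0
Step 6 [EW]: N:wait,E:empty,S:wait,W:empty | queues: N=0 E=0 S=1 W=0
Step 7 [NS]: N:empty,E:wait,S:car4-GO,W:wait | queues: N=0 E=0 S=0 W=0
Car 4 crosses at step 7

7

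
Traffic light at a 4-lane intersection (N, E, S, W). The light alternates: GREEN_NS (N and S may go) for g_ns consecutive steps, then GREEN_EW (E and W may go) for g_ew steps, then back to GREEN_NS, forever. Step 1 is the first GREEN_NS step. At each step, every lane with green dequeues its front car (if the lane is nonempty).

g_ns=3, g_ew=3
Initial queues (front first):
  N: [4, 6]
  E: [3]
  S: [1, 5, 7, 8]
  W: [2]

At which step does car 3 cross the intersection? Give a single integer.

Step 1 [NS]: N:car4-GO,E:wait,S:car1-GO,W:wait | queues: N=1 E=1 S=3 W=1
Step 2 [NS]: N:car6-GO,E:wait,S:car5-GO,W:wait | queues: N=0 E=1 S=2 W=1
Step 3 [NS]: N:empty,E:wait,S:car7-GO,W:wait | queues: N=0 E=1 S=1 W=1
Step 4 [EW]: N:wait,E:car3-GO,S:wait,W:car2-GO | queues: N=0 E=0 S=1 W=0
Step 5 [EW]: N:wait,E:empty,S:wait,W:empty | queues: N=0 E=0 S=1 W=0
Step 6 [EW]: N:wait,E:empty,S:wait,W:empty | queues: N=0 E=0 S=1 W=0
Step 7 [NS]: N:empty,E:wait,S:car8-GO,W:wait | queues: N=0 E=0 S=0 W=0
Car 3 crosses at step 4

4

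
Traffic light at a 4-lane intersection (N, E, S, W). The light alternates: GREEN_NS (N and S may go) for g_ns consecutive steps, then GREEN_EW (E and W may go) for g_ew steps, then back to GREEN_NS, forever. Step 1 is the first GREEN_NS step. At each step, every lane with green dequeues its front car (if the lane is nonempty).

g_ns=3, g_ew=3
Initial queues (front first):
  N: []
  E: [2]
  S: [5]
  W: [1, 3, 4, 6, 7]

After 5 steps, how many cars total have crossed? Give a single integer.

Answer: 4

Derivation:
Step 1 [NS]: N:empty,E:wait,S:car5-GO,W:wait | queues: N=0 E=1 S=0 W=5
Step 2 [NS]: N:empty,E:wait,S:empty,W:wait | queues: N=0 E=1 S=0 W=5
Step 3 [NS]: N:empty,E:wait,S:empty,W:wait | queues: N=0 E=1 S=0 W=5
Step 4 [EW]: N:wait,E:car2-GO,S:wait,W:car1-GO | queues: N=0 E=0 S=0 W=4
Step 5 [EW]: N:wait,E:empty,S:wait,W:car3-GO | queues: N=0 E=0 S=0 W=3
Cars crossed by step 5: 4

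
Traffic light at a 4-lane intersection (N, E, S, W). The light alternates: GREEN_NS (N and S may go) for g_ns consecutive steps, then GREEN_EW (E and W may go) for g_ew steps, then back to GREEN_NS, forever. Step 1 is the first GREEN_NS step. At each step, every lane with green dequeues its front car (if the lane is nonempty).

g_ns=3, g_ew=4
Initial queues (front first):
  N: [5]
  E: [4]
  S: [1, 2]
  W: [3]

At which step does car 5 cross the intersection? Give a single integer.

Step 1 [NS]: N:car5-GO,E:wait,S:car1-GO,W:wait | queues: N=0 E=1 S=1 W=1
Step 2 [NS]: N:empty,E:wait,S:car2-GO,W:wait | queues: N=0 E=1 S=0 W=1
Step 3 [NS]: N:empty,E:wait,S:empty,W:wait | queues: N=0 E=1 S=0 W=1
Step 4 [EW]: N:wait,E:car4-GO,S:wait,W:car3-GO | queues: N=0 E=0 S=0 W=0
Car 5 crosses at step 1

1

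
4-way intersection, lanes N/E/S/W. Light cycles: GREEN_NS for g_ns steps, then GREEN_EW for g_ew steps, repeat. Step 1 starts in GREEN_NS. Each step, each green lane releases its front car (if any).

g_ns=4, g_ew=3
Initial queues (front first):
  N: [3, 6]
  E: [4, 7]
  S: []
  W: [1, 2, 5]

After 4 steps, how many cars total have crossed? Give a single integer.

Step 1 [NS]: N:car3-GO,E:wait,S:empty,W:wait | queues: N=1 E=2 S=0 W=3
Step 2 [NS]: N:car6-GO,E:wait,S:empty,W:wait | queues: N=0 E=2 S=0 W=3
Step 3 [NS]: N:empty,E:wait,S:empty,W:wait | queues: N=0 E=2 S=0 W=3
Step 4 [NS]: N:empty,E:wait,S:empty,W:wait | queues: N=0 E=2 S=0 W=3
Cars crossed by step 4: 2

Answer: 2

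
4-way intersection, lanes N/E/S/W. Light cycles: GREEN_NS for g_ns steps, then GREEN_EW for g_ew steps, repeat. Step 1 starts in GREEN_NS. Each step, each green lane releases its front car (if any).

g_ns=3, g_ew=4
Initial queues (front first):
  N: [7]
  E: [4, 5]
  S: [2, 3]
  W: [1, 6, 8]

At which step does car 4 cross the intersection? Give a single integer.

Step 1 [NS]: N:car7-GO,E:wait,S:car2-GO,W:wait | queues: N=0 E=2 S=1 W=3
Step 2 [NS]: N:empty,E:wait,S:car3-GO,W:wait | queues: N=0 E=2 S=0 W=3
Step 3 [NS]: N:empty,E:wait,S:empty,W:wait | queues: N=0 E=2 S=0 W=3
Step 4 [EW]: N:wait,E:car4-GO,S:wait,W:car1-GO | queues: N=0 E=1 S=0 W=2
Step 5 [EW]: N:wait,E:car5-GO,S:wait,W:car6-GO | queues: N=0 E=0 S=0 W=1
Step 6 [EW]: N:wait,E:empty,S:wait,W:car8-GO | queues: N=0 E=0 S=0 W=0
Car 4 crosses at step 4

4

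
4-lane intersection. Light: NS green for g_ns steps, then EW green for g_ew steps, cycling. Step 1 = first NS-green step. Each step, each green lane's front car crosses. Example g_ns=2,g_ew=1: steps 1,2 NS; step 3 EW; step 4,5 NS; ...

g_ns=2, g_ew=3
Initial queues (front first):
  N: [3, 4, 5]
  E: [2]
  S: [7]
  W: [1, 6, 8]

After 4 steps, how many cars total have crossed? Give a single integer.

Step 1 [NS]: N:car3-GO,E:wait,S:car7-GO,W:wait | queues: N=2 E=1 S=0 W=3
Step 2 [NS]: N:car4-GO,E:wait,S:empty,W:wait | queues: N=1 E=1 S=0 W=3
Step 3 [EW]: N:wait,E:car2-GO,S:wait,W:car1-GO | queues: N=1 E=0 S=0 W=2
Step 4 [EW]: N:wait,E:empty,S:wait,W:car6-GO | queues: N=1 E=0 S=0 W=1
Cars crossed by step 4: 6

Answer: 6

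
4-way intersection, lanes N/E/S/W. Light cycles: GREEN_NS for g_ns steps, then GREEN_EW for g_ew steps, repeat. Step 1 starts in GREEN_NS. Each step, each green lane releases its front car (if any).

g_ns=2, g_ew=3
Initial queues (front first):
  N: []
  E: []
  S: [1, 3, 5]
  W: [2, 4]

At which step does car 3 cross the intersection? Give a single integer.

Step 1 [NS]: N:empty,E:wait,S:car1-GO,W:wait | queues: N=0 E=0 S=2 W=2
Step 2 [NS]: N:empty,E:wait,S:car3-GO,W:wait | queues: N=0 E=0 S=1 W=2
Step 3 [EW]: N:wait,E:empty,S:wait,W:car2-GO | queues: N=0 E=0 S=1 W=1
Step 4 [EW]: N:wait,E:empty,S:wait,W:car4-GO | queues: N=0 E=0 S=1 W=0
Step 5 [EW]: N:wait,E:empty,S:wait,W:empty | queues: N=0 E=0 S=1 W=0
Step 6 [NS]: N:empty,E:wait,S:car5-GO,W:wait | queues: N=0 E=0 S=0 W=0
Car 3 crosses at step 2

2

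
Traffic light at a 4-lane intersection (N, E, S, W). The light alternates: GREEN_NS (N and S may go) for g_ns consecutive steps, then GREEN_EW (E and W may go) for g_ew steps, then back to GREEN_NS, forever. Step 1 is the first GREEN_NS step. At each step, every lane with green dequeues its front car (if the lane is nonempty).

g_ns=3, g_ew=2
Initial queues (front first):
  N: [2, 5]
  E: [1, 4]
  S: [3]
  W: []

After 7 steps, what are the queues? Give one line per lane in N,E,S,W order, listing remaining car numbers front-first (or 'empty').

Step 1 [NS]: N:car2-GO,E:wait,S:car3-GO,W:wait | queues: N=1 E=2 S=0 W=0
Step 2 [NS]: N:car5-GO,E:wait,S:empty,W:wait | queues: N=0 E=2 S=0 W=0
Step 3 [NS]: N:empty,E:wait,S:empty,W:wait | queues: N=0 E=2 S=0 W=0
Step 4 [EW]: N:wait,E:car1-GO,S:wait,W:empty | queues: N=0 E=1 S=0 W=0
Step 5 [EW]: N:wait,E:car4-GO,S:wait,W:empty | queues: N=0 E=0 S=0 W=0

N: empty
E: empty
S: empty
W: empty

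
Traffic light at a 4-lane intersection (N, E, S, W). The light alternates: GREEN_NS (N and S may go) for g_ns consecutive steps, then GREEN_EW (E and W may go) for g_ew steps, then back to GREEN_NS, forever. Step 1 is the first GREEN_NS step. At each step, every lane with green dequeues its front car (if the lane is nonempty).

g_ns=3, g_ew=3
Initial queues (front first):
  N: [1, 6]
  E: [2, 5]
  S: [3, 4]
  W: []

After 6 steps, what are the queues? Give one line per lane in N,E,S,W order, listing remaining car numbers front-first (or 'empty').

Step 1 [NS]: N:car1-GO,E:wait,S:car3-GO,W:wait | queues: N=1 E=2 S=1 W=0
Step 2 [NS]: N:car6-GO,E:wait,S:car4-GO,W:wait | queues: N=0 E=2 S=0 W=0
Step 3 [NS]: N:empty,E:wait,S:empty,W:wait | queues: N=0 E=2 S=0 W=0
Step 4 [EW]: N:wait,E:car2-GO,S:wait,W:empty | queues: N=0 E=1 S=0 W=0
Step 5 [EW]: N:wait,E:car5-GO,S:wait,W:empty | queues: N=0 E=0 S=0 W=0

N: empty
E: empty
S: empty
W: empty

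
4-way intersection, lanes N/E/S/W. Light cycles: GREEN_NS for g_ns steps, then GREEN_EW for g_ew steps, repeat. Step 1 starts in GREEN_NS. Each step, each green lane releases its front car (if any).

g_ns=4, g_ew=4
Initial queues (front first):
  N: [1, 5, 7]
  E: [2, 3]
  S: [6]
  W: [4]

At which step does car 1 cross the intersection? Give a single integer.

Step 1 [NS]: N:car1-GO,E:wait,S:car6-GO,W:wait | queues: N=2 E=2 S=0 W=1
Step 2 [NS]: N:car5-GO,E:wait,S:empty,W:wait | queues: N=1 E=2 S=0 W=1
Step 3 [NS]: N:car7-GO,E:wait,S:empty,W:wait | queues: N=0 E=2 S=0 W=1
Step 4 [NS]: N:empty,E:wait,S:empty,W:wait | queues: N=0 E=2 S=0 W=1
Step 5 [EW]: N:wait,E:car2-GO,S:wait,W:car4-GO | queues: N=0 E=1 S=0 W=0
Step 6 [EW]: N:wait,E:car3-GO,S:wait,W:empty | queues: N=0 E=0 S=0 W=0
Car 1 crosses at step 1

1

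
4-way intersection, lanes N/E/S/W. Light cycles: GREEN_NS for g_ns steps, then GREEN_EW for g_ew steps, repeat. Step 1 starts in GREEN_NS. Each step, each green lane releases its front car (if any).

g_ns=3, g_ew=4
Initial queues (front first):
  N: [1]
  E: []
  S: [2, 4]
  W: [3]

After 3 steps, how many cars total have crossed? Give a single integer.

Answer: 3

Derivation:
Step 1 [NS]: N:car1-GO,E:wait,S:car2-GO,W:wait | queues: N=0 E=0 S=1 W=1
Step 2 [NS]: N:empty,E:wait,S:car4-GO,W:wait | queues: N=0 E=0 S=0 W=1
Step 3 [NS]: N:empty,E:wait,S:empty,W:wait | queues: N=0 E=0 S=0 W=1
Cars crossed by step 3: 3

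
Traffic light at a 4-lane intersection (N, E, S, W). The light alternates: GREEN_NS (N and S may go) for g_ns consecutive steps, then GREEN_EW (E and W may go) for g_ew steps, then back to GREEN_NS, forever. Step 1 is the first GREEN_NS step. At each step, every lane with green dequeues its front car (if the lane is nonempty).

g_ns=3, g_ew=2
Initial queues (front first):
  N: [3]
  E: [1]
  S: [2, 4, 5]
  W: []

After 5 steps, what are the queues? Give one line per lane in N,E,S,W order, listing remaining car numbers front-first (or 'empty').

Step 1 [NS]: N:car3-GO,E:wait,S:car2-GO,W:wait | queues: N=0 E=1 S=2 W=0
Step 2 [NS]: N:empty,E:wait,S:car4-GO,W:wait | queues: N=0 E=1 S=1 W=0
Step 3 [NS]: N:empty,E:wait,S:car5-GO,W:wait | queues: N=0 E=1 S=0 W=0
Step 4 [EW]: N:wait,E:car1-GO,S:wait,W:empty | queues: N=0 E=0 S=0 W=0

N: empty
E: empty
S: empty
W: empty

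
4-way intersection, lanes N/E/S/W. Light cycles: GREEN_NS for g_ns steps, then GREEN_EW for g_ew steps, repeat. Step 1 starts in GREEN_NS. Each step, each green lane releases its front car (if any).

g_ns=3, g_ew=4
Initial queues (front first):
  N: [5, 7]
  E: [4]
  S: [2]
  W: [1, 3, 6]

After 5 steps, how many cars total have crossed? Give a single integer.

Answer: 6

Derivation:
Step 1 [NS]: N:car5-GO,E:wait,S:car2-GO,W:wait | queues: N=1 E=1 S=0 W=3
Step 2 [NS]: N:car7-GO,E:wait,S:empty,W:wait | queues: N=0 E=1 S=0 W=3
Step 3 [NS]: N:empty,E:wait,S:empty,W:wait | queues: N=0 E=1 S=0 W=3
Step 4 [EW]: N:wait,E:car4-GO,S:wait,W:car1-GO | queues: N=0 E=0 S=0 W=2
Step 5 [EW]: N:wait,E:empty,S:wait,W:car3-GO | queues: N=0 E=0 S=0 W=1
Cars crossed by step 5: 6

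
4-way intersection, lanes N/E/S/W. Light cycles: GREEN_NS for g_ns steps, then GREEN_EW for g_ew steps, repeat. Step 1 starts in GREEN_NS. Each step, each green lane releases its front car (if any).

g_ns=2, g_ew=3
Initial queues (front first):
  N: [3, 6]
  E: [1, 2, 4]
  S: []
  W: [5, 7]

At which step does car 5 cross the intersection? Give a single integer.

Step 1 [NS]: N:car3-GO,E:wait,S:empty,W:wait | queues: N=1 E=3 S=0 W=2
Step 2 [NS]: N:car6-GO,E:wait,S:empty,W:wait | queues: N=0 E=3 S=0 W=2
Step 3 [EW]: N:wait,E:car1-GO,S:wait,W:car5-GO | queues: N=0 E=2 S=0 W=1
Step 4 [EW]: N:wait,E:car2-GO,S:wait,W:car7-GO | queues: N=0 E=1 S=0 W=0
Step 5 [EW]: N:wait,E:car4-GO,S:wait,W:empty | queues: N=0 E=0 S=0 W=0
Car 5 crosses at step 3

3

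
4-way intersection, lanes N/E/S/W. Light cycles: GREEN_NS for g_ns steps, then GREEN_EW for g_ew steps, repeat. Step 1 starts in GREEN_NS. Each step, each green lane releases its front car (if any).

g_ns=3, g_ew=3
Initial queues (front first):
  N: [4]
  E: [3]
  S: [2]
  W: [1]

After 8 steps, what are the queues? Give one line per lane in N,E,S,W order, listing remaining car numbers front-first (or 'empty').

Step 1 [NS]: N:car4-GO,E:wait,S:car2-GO,W:wait | queues: N=0 E=1 S=0 W=1
Step 2 [NS]: N:empty,E:wait,S:empty,W:wait | queues: N=0 E=1 S=0 W=1
Step 3 [NS]: N:empty,E:wait,S:empty,W:wait | queues: N=0 E=1 S=0 W=1
Step 4 [EW]: N:wait,E:car3-GO,S:wait,W:car1-GO | queues: N=0 E=0 S=0 W=0

N: empty
E: empty
S: empty
W: empty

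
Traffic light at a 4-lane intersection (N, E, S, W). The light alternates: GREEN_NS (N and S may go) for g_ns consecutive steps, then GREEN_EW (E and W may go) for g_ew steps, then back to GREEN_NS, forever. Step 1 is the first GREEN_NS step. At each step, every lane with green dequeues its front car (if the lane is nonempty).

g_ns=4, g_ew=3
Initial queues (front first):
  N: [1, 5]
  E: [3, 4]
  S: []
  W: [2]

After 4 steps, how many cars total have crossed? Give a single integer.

Answer: 2

Derivation:
Step 1 [NS]: N:car1-GO,E:wait,S:empty,W:wait | queues: N=1 E=2 S=0 W=1
Step 2 [NS]: N:car5-GO,E:wait,S:empty,W:wait | queues: N=0 E=2 S=0 W=1
Step 3 [NS]: N:empty,E:wait,S:empty,W:wait | queues: N=0 E=2 S=0 W=1
Step 4 [NS]: N:empty,E:wait,S:empty,W:wait | queues: N=0 E=2 S=0 W=1
Cars crossed by step 4: 2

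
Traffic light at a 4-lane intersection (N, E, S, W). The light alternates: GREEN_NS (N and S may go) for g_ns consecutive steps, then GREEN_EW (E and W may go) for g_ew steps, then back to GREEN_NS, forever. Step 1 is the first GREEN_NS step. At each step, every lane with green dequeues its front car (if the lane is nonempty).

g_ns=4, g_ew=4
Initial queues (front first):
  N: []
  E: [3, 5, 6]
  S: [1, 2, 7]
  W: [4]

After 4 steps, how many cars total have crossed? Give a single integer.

Answer: 3

Derivation:
Step 1 [NS]: N:empty,E:wait,S:car1-GO,W:wait | queues: N=0 E=3 S=2 W=1
Step 2 [NS]: N:empty,E:wait,S:car2-GO,W:wait | queues: N=0 E=3 S=1 W=1
Step 3 [NS]: N:empty,E:wait,S:car7-GO,W:wait | queues: N=0 E=3 S=0 W=1
Step 4 [NS]: N:empty,E:wait,S:empty,W:wait | queues: N=0 E=3 S=0 W=1
Cars crossed by step 4: 3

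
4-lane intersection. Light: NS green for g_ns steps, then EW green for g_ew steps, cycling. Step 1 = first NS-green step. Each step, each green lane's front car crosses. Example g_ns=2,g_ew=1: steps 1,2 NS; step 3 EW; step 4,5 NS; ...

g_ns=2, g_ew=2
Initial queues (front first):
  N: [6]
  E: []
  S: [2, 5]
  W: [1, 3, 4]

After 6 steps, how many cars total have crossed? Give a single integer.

Answer: 5

Derivation:
Step 1 [NS]: N:car6-GO,E:wait,S:car2-GO,W:wait | queues: N=0 E=0 S=1 W=3
Step 2 [NS]: N:empty,E:wait,S:car5-GO,W:wait | queues: N=0 E=0 S=0 W=3
Step 3 [EW]: N:wait,E:empty,S:wait,W:car1-GO | queues: N=0 E=0 S=0 W=2
Step 4 [EW]: N:wait,E:empty,S:wait,W:car3-GO | queues: N=0 E=0 S=0 W=1
Step 5 [NS]: N:empty,E:wait,S:empty,W:wait | queues: N=0 E=0 S=0 W=1
Step 6 [NS]: N:empty,E:wait,S:empty,W:wait | queues: N=0 E=0 S=0 W=1
Cars crossed by step 6: 5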